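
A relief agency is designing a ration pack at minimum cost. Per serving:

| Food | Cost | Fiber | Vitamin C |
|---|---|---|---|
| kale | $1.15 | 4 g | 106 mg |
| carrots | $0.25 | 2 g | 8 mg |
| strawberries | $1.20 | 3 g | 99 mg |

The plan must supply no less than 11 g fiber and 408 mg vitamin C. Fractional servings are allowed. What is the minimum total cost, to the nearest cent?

$4.43

Minimising a linear cost over {fiber ≥ 11, vitamin C ≥ 408, servings ≥ 0} — the optimum is at a vertex, using one or two foods.
kale only: max(11/4, 408/106) = 3.849 servings → $4.43.
carrots only: max(11/2, 408/8) = 51 servings → $12.75.
strawberries only: max(11/3, 408/99) = 4.121 servings → $4.95.
kale + carrots: intersection lies outside the first quadrant.
kale + strawberries: intersection lies outside the first quadrant.
carrots + strawberries: the both-tight solution has a negative serving — not a feasible corner.
The minimum over all feasible corners is $4.43.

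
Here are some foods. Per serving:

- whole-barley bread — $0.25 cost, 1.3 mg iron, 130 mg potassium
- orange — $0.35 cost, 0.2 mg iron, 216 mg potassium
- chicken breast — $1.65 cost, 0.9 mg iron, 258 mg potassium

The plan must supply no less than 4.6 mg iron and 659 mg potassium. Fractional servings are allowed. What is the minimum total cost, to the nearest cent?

Minimising a linear cost over {iron ≥ 4.6, potassium ≥ 659, servings ≥ 0} — the optimum is at a vertex, using one or two foods.
whole-barley bread only: max(4.6/1.3, 659/130) = 5.069 servings → $1.27.
orange only: max(4.6/0.2, 659/216) = 23 servings → $8.05.
chicken breast only: max(4.6/0.9, 659/258) = 5.111 servings → $8.43.
whole-barley bread + orange with both tight: 3.382 servings and 1.015 servings → $1.20.
whole-barley bread + chicken breast with both tight: 2.718 servings and 1.185 servings → $2.63.
orange + chicken breast: the both-tight solution has a negative serving — not a feasible corner.
Cheapest feasible corner: $1.20.

$1.20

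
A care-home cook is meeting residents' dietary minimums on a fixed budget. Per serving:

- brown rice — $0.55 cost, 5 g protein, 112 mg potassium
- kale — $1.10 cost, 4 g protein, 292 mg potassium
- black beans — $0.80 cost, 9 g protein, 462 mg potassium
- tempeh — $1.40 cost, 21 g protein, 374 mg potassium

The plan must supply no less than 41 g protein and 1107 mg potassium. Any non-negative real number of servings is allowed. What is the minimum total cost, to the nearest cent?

$2.98

The cheapest plan sits at a corner of the feasible region — with two constraints it uses at most two foods.
brown rice only: max(41/5, 1107/112) = 9.884 servings → $5.44.
kale only: max(41/4, 1107/292) = 10.25 servings → $11.28.
black beans only: max(41/9, 1107/462) = 4.556 servings → $3.64.
tempeh only: max(41/21, 1107/374) = 2.96 servings → $4.14.
brown rice + kale with both tight: 7.455 servings and 0.9318 servings → $5.12.
brown rice + black beans with both tight: 6.896 servings and 0.7243 servings → $4.37.
brown rice + tempeh: the both-tight solution has a negative serving — not a feasible corner.
kale + black beans: the both-tight solution has a negative serving — not a feasible corner.
kale + tempeh with both tight: 1.707 servings and 1.627 servings → $4.16.
black beans + tempeh with both tight: 1.249 servings and 1.417 servings → $2.98.
So the least-cost plan costs $2.98.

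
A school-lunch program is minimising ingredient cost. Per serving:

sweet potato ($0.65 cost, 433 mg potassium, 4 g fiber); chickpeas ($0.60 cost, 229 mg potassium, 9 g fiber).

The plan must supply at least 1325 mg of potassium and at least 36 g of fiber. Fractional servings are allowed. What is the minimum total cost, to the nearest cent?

A basic optimal solution has at most two foods positive. Try each food alone and each pair with both targets met exactly.
sweet potato only: max(1325/433, 36/4) = 9 servings → $5.85.
chickpeas only: max(1325/229, 36/9) = 5.786 servings → $3.47.
sweet potato + chickpeas with both tight: 1.235 servings and 3.451 servings → $2.87.
So the least-cost plan costs $2.87.

$2.87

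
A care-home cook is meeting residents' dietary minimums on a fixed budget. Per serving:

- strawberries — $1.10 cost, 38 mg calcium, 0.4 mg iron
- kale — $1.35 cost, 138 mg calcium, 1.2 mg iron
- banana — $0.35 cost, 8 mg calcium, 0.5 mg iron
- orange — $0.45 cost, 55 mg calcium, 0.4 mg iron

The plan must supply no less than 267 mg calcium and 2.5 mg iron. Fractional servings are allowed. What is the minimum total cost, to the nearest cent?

$2.54

Two binding constraints pin down two serving amounts, so the optimal mix uses at most two foods. The candidates are each food alone (scaled to the tighter of calcium/iron) and each pair with both constraints tight.
strawberries only: max(267/38, 2.5/0.4) = 7.026 servings → $7.73.
kale only: max(267/138, 2.5/1.2) = 2.083 servings → $2.81.
banana only: max(267/8, 2.5/0.5) = 33.38 servings → $11.68.
orange only: max(267/55, 2.5/0.4) = 6.25 servings → $2.81.
strawberries + kale with both tight: 2.562 servings and 1.229 servings → $4.48.
strawberries + banana: intersection lies outside the first quadrant.
strawberries + orange with both tight: 4.515 servings and 1.735 servings → $5.75.
kale + banana with both tight: 1.911 servings and 0.4141 servings → $2.72.
kale + orange: intersection lies outside the first quadrant.
banana + orange with both tight: 1.263 servings and 4.671 servings → $2.54.
Cheapest feasible corner: $2.54.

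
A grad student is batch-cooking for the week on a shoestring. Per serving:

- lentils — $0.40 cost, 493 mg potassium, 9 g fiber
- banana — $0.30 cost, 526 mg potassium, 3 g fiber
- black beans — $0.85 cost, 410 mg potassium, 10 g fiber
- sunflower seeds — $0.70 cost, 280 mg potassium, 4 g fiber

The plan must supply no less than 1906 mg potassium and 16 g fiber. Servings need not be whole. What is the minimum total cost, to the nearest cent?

$1.19

Compare the cost at each extreme point of the feasible region.
lentils only: max(1906/493, 16/9) = 3.866 servings → $1.55.
banana only: max(1906/526, 16/3) = 5.333 servings → $1.60.
black beans only: max(1906/410, 16/10) = 4.649 servings → $3.95.
sunflower seeds only: max(1906/280, 16/4) = 6.807 servings → $4.76.
lentils + banana with both tight: 0.8289 servings and 2.847 servings → $1.19.
lentils + black beans: intersection lies outside the first quadrant.
lentils + sunflower seeds: the both-tight solution has a negative serving — not a feasible corner.
banana + black beans with both tight: 3.102 servings and 0.6695 servings → $1.50.
banana + sunflower seeds with both tight: 2.487 servings and 2.134 servings → $2.24.
black beans + sunflower seeds: intersection lies outside the first quadrant.
The minimum over all feasible corners is $1.19.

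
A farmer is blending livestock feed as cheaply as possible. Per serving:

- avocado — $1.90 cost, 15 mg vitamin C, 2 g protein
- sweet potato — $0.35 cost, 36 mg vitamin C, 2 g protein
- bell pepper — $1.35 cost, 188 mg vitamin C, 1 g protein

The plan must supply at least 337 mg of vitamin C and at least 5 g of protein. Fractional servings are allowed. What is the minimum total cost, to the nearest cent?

With two linear requirements the optimum uses one or two foods; enumerate the corners.
avocado only: max(337/15, 5/2) = 22.47 servings → $42.69.
sweet potato only: max(337/36, 5/2) = 9.361 servings → $3.28.
bell pepper only: max(337/188, 5/1) = 5 servings → $6.75.
avocado + sweet potato: the both-tight solution has a negative serving — not a feasible corner.
avocado + bell pepper with both tight: 1.67 servings and 1.659 servings → $5.41.
sweet potato + bell pepper with both tight: 1.774 servings and 1.453 servings → $2.58.
Cheapest feasible corner: $2.58.

$2.58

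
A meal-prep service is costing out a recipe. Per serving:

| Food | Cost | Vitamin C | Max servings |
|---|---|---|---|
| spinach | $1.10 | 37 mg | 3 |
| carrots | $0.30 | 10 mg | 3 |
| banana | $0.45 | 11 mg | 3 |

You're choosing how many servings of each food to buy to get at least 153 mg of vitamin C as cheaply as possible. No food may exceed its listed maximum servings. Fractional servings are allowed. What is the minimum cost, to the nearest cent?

$4.69

Cost per mg of vitamin C: spinach $0.0297, carrots $0.0300, banana $0.0409.
Take 3 servings of spinach: +111.0 mg vitamin C for $3.30 (total $3.30, still need 42.0 mg).
Take 3 servings of carrots: +30.0 mg vitamin C for $0.90 (total $4.20, still need 12.0 mg).
Take 1.091 servings of banana: +12.0 mg vitamin C for $0.49 (total $4.69, still need 0.0 mg).
Greedy by cheapest-per-mg is optimal for a single linear constraint, so the minimum cost is $4.69.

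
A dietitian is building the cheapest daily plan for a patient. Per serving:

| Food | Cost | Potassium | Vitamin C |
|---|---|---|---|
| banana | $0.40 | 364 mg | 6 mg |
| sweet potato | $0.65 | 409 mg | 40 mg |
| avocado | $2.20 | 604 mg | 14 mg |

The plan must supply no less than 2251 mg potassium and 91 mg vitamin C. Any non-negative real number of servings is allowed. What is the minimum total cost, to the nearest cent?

The cheapest plan sits at a corner of the feasible region — with two constraints it uses at most two foods.
banana only: max(2251/364, 91/6) = 15.17 servings → $6.07.
sweet potato only: max(2251/409, 91/40) = 5.504 servings → $3.58.
avocado only: max(2251/604, 91/14) = 6.5 servings → $14.30.
banana + sweet potato with both tight: 4.363 servings and 1.621 servings → $2.80.
banana + avocado with both targets exact would need a negative amount; discard.
sweet potato + avocado with both tight: 1.272 servings and 2.865 servings → $7.13.
Cheapest feasible corner: $2.80.

$2.80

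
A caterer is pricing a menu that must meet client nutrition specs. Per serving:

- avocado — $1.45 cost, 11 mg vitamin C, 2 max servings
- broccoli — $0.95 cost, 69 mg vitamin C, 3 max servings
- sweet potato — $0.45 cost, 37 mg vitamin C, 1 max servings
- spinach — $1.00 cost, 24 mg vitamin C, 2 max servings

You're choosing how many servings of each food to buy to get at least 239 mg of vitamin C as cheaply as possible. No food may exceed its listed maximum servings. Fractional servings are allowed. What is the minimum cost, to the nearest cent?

$3.23

Cost per mg of vitamin C: sweet potato $0.0122, broccoli $0.0138, spinach $0.0417, avocado $0.1318.
Take 1 serving of sweet potato: +37.0 mg vitamin C for $0.45 (total $0.45, still need 202.0 mg).
Take 2.928 servings of broccoli: +202.0 mg vitamin C for $2.78 (total $3.23, still need 0.0 mg).
Filling from the cheapest source first is optimal under one linear minimum: $3.23.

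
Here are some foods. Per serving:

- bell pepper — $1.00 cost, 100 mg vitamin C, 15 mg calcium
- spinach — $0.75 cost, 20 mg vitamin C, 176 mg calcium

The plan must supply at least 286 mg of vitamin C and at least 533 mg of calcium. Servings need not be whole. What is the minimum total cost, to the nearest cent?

$4.42

Two binding constraints pin down two serving amounts, so the optimal mix uses at most two foods. The candidates are each food alone (scaled to the tighter of vitamin C/calcium) and each pair with both constraints tight.
bell pepper only: max(286/100, 533/15) = 35.53 servings → $35.53.
spinach only: max(286/20, 533/176) = 14.3 servings → $10.72.
bell pepper + spinach with both tight: 2.293 servings and 2.833 servings → $4.42.
Cheapest feasible corner: $4.42.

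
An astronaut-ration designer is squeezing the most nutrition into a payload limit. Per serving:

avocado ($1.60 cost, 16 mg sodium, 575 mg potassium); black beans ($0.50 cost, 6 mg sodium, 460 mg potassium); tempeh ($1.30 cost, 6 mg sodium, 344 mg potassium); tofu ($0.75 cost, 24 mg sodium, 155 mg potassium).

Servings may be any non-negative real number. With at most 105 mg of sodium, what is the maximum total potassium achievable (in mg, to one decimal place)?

Potassium per mg sodium: black beans 76.67, tempeh 57.33, avocado 35.94, tofu 6.458.
With no serving limits, spend the whole sodium allowance on black beans: 105 mg / 6 mg × 460 mg = 8050.0 mg.

8050.0 mg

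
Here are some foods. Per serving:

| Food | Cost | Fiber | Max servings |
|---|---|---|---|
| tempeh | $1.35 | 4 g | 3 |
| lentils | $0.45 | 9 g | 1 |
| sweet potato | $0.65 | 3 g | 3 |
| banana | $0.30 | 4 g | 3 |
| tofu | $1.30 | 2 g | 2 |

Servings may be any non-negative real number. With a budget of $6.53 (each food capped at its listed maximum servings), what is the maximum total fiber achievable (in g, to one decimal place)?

39.6 g

Fiber per dollar: lentils 20, banana 13.33, sweet potato 4.615, tempeh 2.963, tofu 1.538.
Take 1 serving of lentils: spends $0.45, +9.0 g fiber (running total 9.0 g).
Take 3 servings of banana: spends $0.90, +12.0 g fiber (running total 21.0 g).
Take 3 servings of sweet potato: spends $1.95, +9.0 g fiber (running total 30.0 g).
Take 2.393 servings of tempeh: spends $3.23, +9.6 g fiber (running total 39.6 g).
Greedy by best ratio exhausts the cost allowance optimally: 39.6 g.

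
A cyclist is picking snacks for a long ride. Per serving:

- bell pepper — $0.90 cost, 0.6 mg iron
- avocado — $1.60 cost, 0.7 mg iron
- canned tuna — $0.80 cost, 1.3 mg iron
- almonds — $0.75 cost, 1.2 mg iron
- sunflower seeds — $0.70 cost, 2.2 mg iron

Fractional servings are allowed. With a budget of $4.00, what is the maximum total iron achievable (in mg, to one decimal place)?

12.6 mg

Iron per dollar: sunflower seeds 3.143, canned tuna 1.625, almonds 1.6, bell pepper 0.6667, avocado 0.4375.
With no serving limits, spend the whole cost allowance on sunflower seeds: $4.00 / $0.70 × 2.2 mg = 12.6 mg.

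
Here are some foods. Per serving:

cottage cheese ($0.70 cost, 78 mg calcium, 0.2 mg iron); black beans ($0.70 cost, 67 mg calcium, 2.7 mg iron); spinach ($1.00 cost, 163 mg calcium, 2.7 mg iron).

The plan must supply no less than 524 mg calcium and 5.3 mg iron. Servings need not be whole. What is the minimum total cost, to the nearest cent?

A basic optimal solution has at most two foods positive. Try each food alone and each pair with both targets met exactly.
cottage cheese only: max(524/78, 5.3/0.2) = 26.5 servings → $18.55.
black beans only: max(524/67, 5.3/2.7) = 7.821 servings → $5.47.
spinach only: max(524/163, 5.3/2.7) = 3.215 servings → $3.21.
cottage cheese + black beans with both tight: 5.374 servings and 1.565 servings → $4.86.
cottage cheese + spinach with both tight: 3.095 servings and 1.734 servings → $3.90.
black beans + spinach: the both-tight solution has a negative serving — not a feasible corner.
Cheapest feasible corner: $3.21.

$3.21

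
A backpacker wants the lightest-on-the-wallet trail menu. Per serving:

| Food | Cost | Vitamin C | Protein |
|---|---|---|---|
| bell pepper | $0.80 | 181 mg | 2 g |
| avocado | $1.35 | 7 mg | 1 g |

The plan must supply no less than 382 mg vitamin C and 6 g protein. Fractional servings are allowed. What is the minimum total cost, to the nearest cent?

$2.40

bell pepper only: max(382/181, 6/2) = 3 servings → $2.40.
avocado only: max(382/7, 6/1) = 54.57 servings → $73.67.
bell pepper + avocado with both tight: 2.036 servings and 1.928 servings → $4.23.
The minimum over all feasible corners is $2.40.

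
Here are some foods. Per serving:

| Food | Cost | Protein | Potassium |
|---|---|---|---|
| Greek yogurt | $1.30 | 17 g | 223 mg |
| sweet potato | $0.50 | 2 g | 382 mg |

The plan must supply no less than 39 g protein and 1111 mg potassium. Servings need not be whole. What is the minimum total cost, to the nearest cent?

$3.57

At the optimum either one food covers both requirements or two foods hit both targets exactly; no other combination can be cheaper.
Greek yogurt only: max(39/17, 1111/223) = 4.982 servings → $6.48.
sweet potato only: max(39/2, 1111/382) = 19.5 servings → $9.75.
Greek yogurt + sweet potato with both tight: 2.096 servings and 1.685 servings → $3.57.
Cheapest feasible corner: $3.57.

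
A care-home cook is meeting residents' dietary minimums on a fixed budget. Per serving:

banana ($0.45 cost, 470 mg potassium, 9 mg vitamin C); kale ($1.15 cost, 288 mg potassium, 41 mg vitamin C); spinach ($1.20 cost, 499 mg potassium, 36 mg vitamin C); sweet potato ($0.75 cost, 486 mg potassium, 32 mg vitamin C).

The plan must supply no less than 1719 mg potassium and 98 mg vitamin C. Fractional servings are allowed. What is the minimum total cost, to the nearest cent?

$2.46

Check every corner: each single food scaled to meet both minima, and each pair solved so both constraints bind.
banana only: max(1719/470, 98/9) = 10.89 servings → $4.90.
kale only: max(1719/288, 98/41) = 5.969 servings → $6.86.
spinach only: max(1719/499, 98/36) = 3.445 servings → $4.13.
sweet potato only: max(1719/486, 98/32) = 3.537 servings → $2.65.
banana + kale with both tight: 2.534 servings and 1.834 servings → $3.25.
banana + spinach with both tight: 1.044 servings and 2.461 servings → $3.42.
banana + sweet potato with both tight: 0.6919 servings and 2.868 servings → $2.46.
kale + spinach: intersection lies outside the first quadrant.
kale + sweet potato with both targets exact would need a negative amount; discard.
spinach + sweet potato: the both-tight solution has a negative serving — not a feasible corner.
Cheapest feasible corner: $2.46.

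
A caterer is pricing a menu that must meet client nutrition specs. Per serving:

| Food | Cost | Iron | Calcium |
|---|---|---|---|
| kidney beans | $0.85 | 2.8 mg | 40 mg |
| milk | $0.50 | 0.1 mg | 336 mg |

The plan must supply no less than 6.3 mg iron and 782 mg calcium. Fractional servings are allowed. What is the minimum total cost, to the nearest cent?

$2.88

An LP optimum is at a vertex; with two nutrient constraints at most two foods are used. Check each candidate.
kidney beans only: max(6.3/2.8, 782/40) = 19.55 servings → $16.62.
milk only: max(6.3/0.1, 782/336) = 63 servings → $31.50.
kidney beans + milk with both tight: 2.176 servings and 2.068 servings → $2.88.
The minimum over all feasible corners is $2.88.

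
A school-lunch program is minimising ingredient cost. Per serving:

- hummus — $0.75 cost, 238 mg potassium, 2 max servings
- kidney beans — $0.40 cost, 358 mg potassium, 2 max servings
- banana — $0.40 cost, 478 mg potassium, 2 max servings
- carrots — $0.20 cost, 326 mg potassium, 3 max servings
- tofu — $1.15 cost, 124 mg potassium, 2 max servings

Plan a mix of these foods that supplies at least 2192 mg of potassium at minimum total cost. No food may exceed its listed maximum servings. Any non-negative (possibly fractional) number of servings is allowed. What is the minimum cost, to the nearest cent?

Cost per mg of potassium: carrots $0.0006, banana $0.0008, kidney beans $0.0011, hummus $0.0032, tofu $0.0093.
Take 3 servings of carrots: +978.0 mg potassium for $0.60 (total $0.60, still need 1214.0 mg).
Take 2 servings of banana: +956.0 mg potassium for $0.80 (total $1.40, still need 258.0 mg).
Take 0.7207 servings of kidney beans: +258.0 mg potassium for $0.29 (total $1.69, still need 0.0 mg).
Greedy by cheapest-per-mg is optimal for a single linear constraint, so the minimum cost is $1.69.

$1.69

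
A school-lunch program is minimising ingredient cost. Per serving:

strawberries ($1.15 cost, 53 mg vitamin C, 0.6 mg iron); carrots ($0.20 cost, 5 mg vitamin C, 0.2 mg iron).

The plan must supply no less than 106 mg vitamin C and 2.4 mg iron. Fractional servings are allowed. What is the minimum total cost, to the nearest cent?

The cheapest plan sits at a corner of the feasible region — with two constraints it uses at most two foods.
strawberries only: max(106/53, 2.4/0.6) = 4 servings → $4.60.
carrots only: max(106/5, 2.4/0.2) = 21.2 servings → $4.24.
strawberries + carrots with both tight: 1.211 servings and 8.368 servings → $3.07.
Cheapest feasible corner: $3.07.

$3.07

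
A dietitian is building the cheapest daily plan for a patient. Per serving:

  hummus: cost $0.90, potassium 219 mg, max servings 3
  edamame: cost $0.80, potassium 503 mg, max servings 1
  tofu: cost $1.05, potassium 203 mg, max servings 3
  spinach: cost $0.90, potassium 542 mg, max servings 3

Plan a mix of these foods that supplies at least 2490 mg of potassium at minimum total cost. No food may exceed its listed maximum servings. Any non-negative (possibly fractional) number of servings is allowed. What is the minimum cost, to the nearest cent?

Cost per mg of potassium: edamame $0.0016, spinach $0.0017, hummus $0.0041, tofu $0.0052.
Take 1 serving of edamame: +503.0 mg potassium for $0.80 (total $0.80, still need 1987.0 mg).
Take 3 servings of spinach: +1626.0 mg potassium for $2.70 (total $3.50, still need 361.0 mg).
Take 1.648 servings of hummus: +361.0 mg potassium for $1.48 (total $4.98, still need 0.0 mg).
Greedy by cheapest-per-mg is optimal for a single linear constraint, so the minimum cost is $4.98.

$4.98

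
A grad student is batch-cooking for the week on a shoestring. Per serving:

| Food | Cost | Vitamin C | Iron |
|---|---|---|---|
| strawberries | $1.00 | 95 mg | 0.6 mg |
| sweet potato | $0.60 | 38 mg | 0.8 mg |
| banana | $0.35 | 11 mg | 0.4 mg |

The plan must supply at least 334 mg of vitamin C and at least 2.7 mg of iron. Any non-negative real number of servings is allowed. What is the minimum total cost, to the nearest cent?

Minimising a linear cost over {vitamin C ≥ 334, iron ≥ 2.7, servings ≥ 0} — the optimum is at a vertex, using one or two foods.
strawberries only: max(334/95, 2.7/0.6) = 4.5 servings → $4.50.
sweet potato only: max(334/38, 2.7/0.8) = 8.789 servings → $5.27.
banana only: max(334/11, 2.7/0.4) = 30.36 servings → $10.63.
strawberries + sweet potato with both tight: 3.094 servings and 1.055 servings → $3.73.
strawberries + banana with both tight: 3.309 servings and 1.787 servings → $3.93.
sweet potato + banana: intersection lies outside the first quadrant.
The minimum over all feasible corners is $3.73.

$3.73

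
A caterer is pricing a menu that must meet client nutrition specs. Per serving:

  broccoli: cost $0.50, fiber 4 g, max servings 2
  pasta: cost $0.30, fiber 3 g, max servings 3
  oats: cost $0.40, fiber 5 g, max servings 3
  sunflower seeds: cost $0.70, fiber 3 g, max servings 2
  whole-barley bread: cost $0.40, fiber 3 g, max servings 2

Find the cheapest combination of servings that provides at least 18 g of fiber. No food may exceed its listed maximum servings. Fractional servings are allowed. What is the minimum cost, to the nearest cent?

Cost per g of fiber: oats $0.0800, pasta $0.1000, broccoli $0.1250, whole-barley bread $0.1333, sunflower seeds $0.2333.
Take 3 servings of oats: +15.0 g fiber for $1.20 (total $1.20, still need 3.0 g).
Take 1 serving of pasta: +3.0 g fiber for $0.30 (total $1.50, still need 0.0 g).
Greedy by cheapest-per-g is optimal for a single linear constraint, so the minimum cost is $1.50.

$1.50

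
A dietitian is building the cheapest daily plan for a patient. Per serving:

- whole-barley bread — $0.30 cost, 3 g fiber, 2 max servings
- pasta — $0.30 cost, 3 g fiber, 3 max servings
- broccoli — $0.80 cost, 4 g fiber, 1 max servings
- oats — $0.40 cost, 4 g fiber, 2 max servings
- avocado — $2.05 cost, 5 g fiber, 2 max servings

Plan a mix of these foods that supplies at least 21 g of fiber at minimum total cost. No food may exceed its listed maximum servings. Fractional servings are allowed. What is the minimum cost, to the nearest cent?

Cost per g of fiber: whole-barley bread $0.1000, pasta $0.1000, oats $0.1000, broccoli $0.2000, avocado $0.4100.
Take 2 servings of whole-barley bread: +6.0 g fiber for $0.60 (total $0.60, still need 15.0 g).
Take 3 servings of pasta: +9.0 g fiber for $0.90 (total $1.50, still need 6.0 g).
Take 1.5 servings of oats: +6.0 g fiber for $0.60 (total $2.10, still need 0.0 g).
Filling from the cheapest source first is optimal under one linear minimum: $2.10.

$2.10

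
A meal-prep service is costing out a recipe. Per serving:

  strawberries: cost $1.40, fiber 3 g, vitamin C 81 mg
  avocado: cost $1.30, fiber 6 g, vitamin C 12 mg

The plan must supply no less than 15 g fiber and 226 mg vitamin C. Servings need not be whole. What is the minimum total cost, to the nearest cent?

$5.21

For a min-cost LP with two ≥-constraints, a basic feasible solution has at most two positive variables.
strawberries only: max(15/3, 226/81) = 5 servings → $7.00.
avocado only: max(15/6, 226/12) = 18.83 servings → $24.48.
strawberries + avocado with both tight: 2.613 servings and 1.193 servings → $5.21.
So the least-cost plan costs $5.21.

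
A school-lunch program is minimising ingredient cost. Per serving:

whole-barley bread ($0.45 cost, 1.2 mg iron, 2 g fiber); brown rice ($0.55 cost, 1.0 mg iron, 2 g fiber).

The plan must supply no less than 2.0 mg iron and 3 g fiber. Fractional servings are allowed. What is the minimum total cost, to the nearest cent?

$0.75

With two linear requirements the optimum uses one or two foods; enumerate the corners.
whole-barley bread only: max(2.0/1.2, 3/2) = 1.667 servings → $0.75.
brown rice only: max(2.0/1.0, 3/2) = 2 servings → $1.10.
whole-barley bread + brown rice: the both-tight solution has a negative serving — not a feasible corner.
The minimum over all feasible corners is $0.75.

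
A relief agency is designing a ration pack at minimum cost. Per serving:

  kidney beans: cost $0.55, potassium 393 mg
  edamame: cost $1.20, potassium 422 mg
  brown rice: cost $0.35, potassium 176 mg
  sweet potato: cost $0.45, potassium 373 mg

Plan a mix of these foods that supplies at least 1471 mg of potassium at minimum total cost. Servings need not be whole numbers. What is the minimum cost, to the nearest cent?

Cost per mg of potassium: sweet potato $0.0012, kidney beans $0.0014, brown rice $0.0020, edamame $0.0028.
With no serving limits, use only sweet potato: 1471 mg / 373 mg = 3.944 servings × $0.45 = $1.77.

$1.77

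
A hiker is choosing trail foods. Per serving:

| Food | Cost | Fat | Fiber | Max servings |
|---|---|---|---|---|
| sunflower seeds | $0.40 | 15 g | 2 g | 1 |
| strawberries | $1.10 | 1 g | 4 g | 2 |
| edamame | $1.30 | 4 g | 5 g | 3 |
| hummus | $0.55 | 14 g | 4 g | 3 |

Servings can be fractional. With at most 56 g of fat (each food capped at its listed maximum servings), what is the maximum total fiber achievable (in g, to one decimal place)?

35.0 g

Fiber per g fat: strawberries 4, edamame 1.25, hummus 0.2857, sunflower seeds 0.1333.
Take 2 servings of strawberries: uses 2 g fat, +8.0 g fiber (running total 8.0 g).
Take 3 servings of edamame: uses 12 g fat, +15.0 g fiber (running total 23.0 g).
Take 3 servings of hummus: uses 42 g fat, +12.0 g fiber (running total 35.0 g).
Greedy by best ratio exhausts the fat allowance optimally: 35.0 g.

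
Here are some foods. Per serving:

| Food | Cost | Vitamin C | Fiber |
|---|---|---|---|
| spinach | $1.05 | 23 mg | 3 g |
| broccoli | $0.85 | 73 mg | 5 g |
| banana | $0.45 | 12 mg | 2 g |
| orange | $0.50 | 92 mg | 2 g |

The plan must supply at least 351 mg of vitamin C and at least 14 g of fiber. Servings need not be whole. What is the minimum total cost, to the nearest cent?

Compare the cost at each extreme point of the feasible region.
spinach only: max(351/23, 14/3) = 15.26 servings → $16.02.
broccoli only: max(351/73, 14/5) = 4.808 servings → $4.09.
banana only: max(351/12, 14/2) = 29.25 servings → $13.16.
orange only: max(351/92, 14/2) = 7 servings → $3.50.
spinach + broccoli: intersection lies outside the first quadrant.
spinach + banana: intersection lies outside the first quadrant.
spinach + orange with both tight: 2.548 servings and 3.178 servings → $4.26.
broccoli + banana with both targets exact would need a negative amount; discard.
broccoli + orange with both tight: 1.866 servings and 2.334 servings → $2.75.
banana + orange with both tight: 3.663 servings and 3.337 servings → $3.32.
Cheapest feasible corner: $2.75.

$2.75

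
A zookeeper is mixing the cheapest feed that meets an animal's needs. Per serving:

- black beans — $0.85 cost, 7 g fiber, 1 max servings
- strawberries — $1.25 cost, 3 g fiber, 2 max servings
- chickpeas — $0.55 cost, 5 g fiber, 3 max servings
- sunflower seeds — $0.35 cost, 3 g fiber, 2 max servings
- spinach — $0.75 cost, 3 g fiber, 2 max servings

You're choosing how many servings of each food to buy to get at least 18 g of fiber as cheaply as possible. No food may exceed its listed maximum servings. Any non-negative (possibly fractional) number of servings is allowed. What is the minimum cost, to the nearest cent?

Cost per g of fiber: chickpeas $0.1100, sunflower seeds $0.1167, black beans $0.1214, spinach $0.2500, strawberries $0.4167.
Take 3 servings of chickpeas: +15.0 g fiber for $1.65 (total $1.65, still need 3.0 g).
Take 1 serving of sunflower seeds: +3.0 g fiber for $0.35 (total $2.00, still need 0.0 g).
Filling from the cheapest source first is optimal under one linear minimum: $2.00.

$2.00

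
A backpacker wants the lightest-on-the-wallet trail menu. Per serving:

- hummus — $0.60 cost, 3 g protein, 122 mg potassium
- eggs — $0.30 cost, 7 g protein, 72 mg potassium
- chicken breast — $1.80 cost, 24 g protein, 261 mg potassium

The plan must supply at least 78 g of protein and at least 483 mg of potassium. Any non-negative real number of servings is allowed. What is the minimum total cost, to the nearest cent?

Check every corner: each single food scaled to meet both minima, and each pair solved so both constraints bind.
hummus only: max(78/3, 483/122) = 26 servings → $15.60.
eggs only: max(78/7, 483/72) = 11.14 servings → $3.34.
chicken breast only: max(78/24, 483/261) = 3.25 servings → $5.85.
hummus + eggs: the both-tight solution has a negative serving — not a feasible corner.
hummus + chicken breast: the both-tight solution has a negative serving — not a feasible corner.
eggs + chicken breast: the both-tight solution has a negative serving — not a feasible corner.
Cheapest feasible corner: $3.34.

$3.34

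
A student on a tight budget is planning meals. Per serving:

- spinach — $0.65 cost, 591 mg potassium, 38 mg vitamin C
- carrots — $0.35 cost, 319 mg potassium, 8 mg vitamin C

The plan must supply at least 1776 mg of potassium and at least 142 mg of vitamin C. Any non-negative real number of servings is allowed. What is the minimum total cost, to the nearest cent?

With two linear requirements the optimum uses one or two foods; enumerate the corners.
spinach only: max(1776/591, 142/38) = 3.737 servings → $2.43.
carrots only: max(1776/319, 142/8) = 17.75 servings → $6.21.
spinach + carrots: intersection lies outside the first quadrant.
The minimum over all feasible corners is $2.43.

$2.43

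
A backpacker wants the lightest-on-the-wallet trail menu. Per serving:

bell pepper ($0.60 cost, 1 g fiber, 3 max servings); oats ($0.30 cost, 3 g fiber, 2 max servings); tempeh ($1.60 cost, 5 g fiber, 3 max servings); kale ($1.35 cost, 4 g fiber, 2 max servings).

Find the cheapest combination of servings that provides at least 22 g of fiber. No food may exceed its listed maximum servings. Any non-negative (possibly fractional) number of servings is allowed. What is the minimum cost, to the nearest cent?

$5.74

Cost per g of fiber: oats $0.1000, tempeh $0.3200, kale $0.3375, bell pepper $0.6000.
Take 2 servings of oats: +6.0 g fiber for $0.60 (total $0.60, still need 16.0 g).
Take 3 servings of tempeh: +15.0 g fiber for $4.80 (total $5.40, still need 1.0 g).
Take 0.25 servings of kale: +1.0 g fiber for $0.34 (total $5.74, still need 0.0 g).
Greedy by cheapest-per-g is optimal for a single linear constraint, so the minimum cost is $5.74.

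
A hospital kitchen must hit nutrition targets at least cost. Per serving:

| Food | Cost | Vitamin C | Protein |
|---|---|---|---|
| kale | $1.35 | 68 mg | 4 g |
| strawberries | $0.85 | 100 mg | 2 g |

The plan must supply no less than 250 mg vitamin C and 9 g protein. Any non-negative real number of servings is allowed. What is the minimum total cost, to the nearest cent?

Check every corner: each single food scaled to meet both minima, and each pair solved so both constraints bind.
kale only: max(250/68, 9/4) = 3.676 servings → $4.96.
strawberries only: max(250/100, 9/2) = 4.5 servings → $3.83.
kale + strawberries with both tight: 1.515 servings and 1.47 servings → $3.29.
So the least-cost plan costs $3.29.

$3.29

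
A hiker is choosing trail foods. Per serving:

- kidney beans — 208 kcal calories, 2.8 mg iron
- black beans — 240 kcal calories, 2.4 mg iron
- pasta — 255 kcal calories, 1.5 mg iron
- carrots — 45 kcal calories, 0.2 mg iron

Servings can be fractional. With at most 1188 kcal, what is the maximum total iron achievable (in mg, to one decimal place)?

16.0 mg

Iron per kcal: kidney beans 0.01346, black beans 0.01, pasta 0.005882, carrots 0.004444.
With no serving limits, spend the whole calories allowance on kidney beans: 1188 kcal / 208 kcal × 2.8 mg = 16.0 mg.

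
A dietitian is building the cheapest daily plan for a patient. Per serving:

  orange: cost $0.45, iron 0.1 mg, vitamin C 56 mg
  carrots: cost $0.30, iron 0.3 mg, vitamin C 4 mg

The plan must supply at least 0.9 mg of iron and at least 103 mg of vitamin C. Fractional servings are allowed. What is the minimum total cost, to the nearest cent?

Minimising a linear cost over {iron ≥ 0.9, vitamin C ≥ 103, servings ≥ 0} — the optimum is at a vertex, using one or two foods.
orange only: max(0.9/0.1, 103/56) = 9 servings → $4.05.
carrots only: max(0.9/0.3, 103/4) = 25.75 servings → $7.72.
orange + carrots with both tight: 1.665 servings and 2.445 servings → $1.48.
The minimum over all feasible corners is $1.48.

$1.48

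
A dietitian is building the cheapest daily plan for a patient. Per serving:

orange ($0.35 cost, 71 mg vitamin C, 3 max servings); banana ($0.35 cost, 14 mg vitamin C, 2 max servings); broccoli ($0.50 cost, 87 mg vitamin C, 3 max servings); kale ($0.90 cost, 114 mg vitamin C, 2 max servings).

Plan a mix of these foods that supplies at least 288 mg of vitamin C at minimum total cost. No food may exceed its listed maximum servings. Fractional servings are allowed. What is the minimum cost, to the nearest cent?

Cost per mg of vitamin C: orange $0.0049, broccoli $0.0057, kale $0.0079, banana $0.0250.
Take 3 servings of orange: +213.0 mg vitamin C for $1.05 (total $1.05, still need 75.0 mg).
Take 0.8621 servings of broccoli: +75.0 mg vitamin C for $0.43 (total $1.48, still need 0.0 mg).
Filling from the cheapest source first is optimal under one linear minimum: $1.48.

$1.48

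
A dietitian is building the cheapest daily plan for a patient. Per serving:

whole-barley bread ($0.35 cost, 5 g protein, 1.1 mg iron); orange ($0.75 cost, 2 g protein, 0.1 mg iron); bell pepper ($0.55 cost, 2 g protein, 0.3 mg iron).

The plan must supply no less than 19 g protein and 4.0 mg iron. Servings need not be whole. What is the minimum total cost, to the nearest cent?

$1.33

At the optimum either one food covers both requirements or two foods hit both targets exactly; no other combination can be cheaper.
whole-barley bread only: max(19/5, 4.0/1.1) = 3.8 servings → $1.33.
orange only: max(19/2, 4.0/0.1) = 40 servings → $30.00.
bell pepper only: max(19/2, 4.0/0.3) = 13.33 servings → $7.33.
whole-barley bread + orange with both tight: 3.588 servings and 0.5294 servings → $1.65.
whole-barley bread + bell pepper with both tight: 3.286 servings and 1.286 servings → $1.86.
orange + bell pepper: the both-tight solution has a negative serving — not a feasible corner.
Cheapest feasible corner: $1.33.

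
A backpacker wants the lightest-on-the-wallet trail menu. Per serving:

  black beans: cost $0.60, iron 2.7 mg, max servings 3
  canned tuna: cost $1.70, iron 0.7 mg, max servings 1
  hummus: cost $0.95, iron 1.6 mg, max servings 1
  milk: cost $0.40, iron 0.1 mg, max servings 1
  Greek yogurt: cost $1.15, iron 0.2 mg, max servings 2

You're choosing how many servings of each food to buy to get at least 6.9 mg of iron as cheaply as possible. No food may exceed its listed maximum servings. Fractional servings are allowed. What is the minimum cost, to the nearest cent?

$1.53

Cost per mg of iron: black beans $0.2222, hummus $0.5938, canned tuna $2.4286, milk $4.0000, Greek yogurt $5.7500.
Take 2.556 servings of black beans: +6.9 mg iron for $1.53 (total $1.53, still need 0.0 mg).
Filling from the cheapest source first is optimal under one linear minimum: $1.53.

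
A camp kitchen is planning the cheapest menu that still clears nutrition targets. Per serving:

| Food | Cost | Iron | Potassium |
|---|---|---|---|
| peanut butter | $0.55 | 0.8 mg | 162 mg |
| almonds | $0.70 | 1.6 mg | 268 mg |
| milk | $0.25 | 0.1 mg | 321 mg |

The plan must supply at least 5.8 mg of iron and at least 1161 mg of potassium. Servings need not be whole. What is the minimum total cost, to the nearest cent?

$2.67

A basic optimal solution has at most two foods positive. Try each food alone and each pair with both targets met exactly.
peanut butter only: max(5.8/0.8, 1161/162) = 7.25 servings → $3.99.
almonds only: max(5.8/1.6, 1161/268) = 4.332 servings → $3.03.
milk only: max(5.8/0.1, 1161/321) = 58 servings → $14.50.
peanut butter + almonds with both tight: 6.768 servings and 0.2411 servings → $3.89.
peanut butter + milk with both targets exact would need a negative amount; discard.
almonds + milk with both tight: 3.586 servings and 0.6228 servings → $2.67.
Cheapest feasible corner: $2.67.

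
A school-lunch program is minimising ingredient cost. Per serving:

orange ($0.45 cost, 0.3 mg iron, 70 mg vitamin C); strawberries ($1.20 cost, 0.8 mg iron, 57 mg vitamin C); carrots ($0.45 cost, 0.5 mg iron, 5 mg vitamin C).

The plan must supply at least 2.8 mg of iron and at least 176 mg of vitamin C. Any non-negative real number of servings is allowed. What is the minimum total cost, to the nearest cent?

orange only: max(2.8/0.3, 176/70) = 9.333 servings → $4.20.
strawberries only: max(2.8/0.8, 176/57) = 3.5 servings → $4.20.
carrots only: max(2.8/0.5, 176/5) = 35.2 servings → $15.84.
orange + strawberries: intersection lies outside the first quadrant.
orange + carrots with both tight: 2.209 servings and 4.275 servings → $2.92.
strawberries + carrots with both tight: 3.02 servings and 0.7673 servings → $3.97.
So the least-cost plan costs $2.92.

$2.92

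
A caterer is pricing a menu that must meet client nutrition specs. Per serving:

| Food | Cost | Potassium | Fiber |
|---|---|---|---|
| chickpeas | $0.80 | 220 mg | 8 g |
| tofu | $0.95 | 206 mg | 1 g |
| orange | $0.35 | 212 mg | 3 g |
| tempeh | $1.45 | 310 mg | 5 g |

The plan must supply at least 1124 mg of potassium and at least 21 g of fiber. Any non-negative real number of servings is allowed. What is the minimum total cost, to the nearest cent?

$2.31

This is a tiny linear program; its minimum lies at a vertex of the feasible set. List the vertices and price them.
chickpeas only: max(1124/220, 21/8) = 5.109 servings → $4.09.
tofu only: max(1124/206, 21/1) = 21 servings → $19.95.
orange only: max(1124/212, 21/3) = 7 servings → $2.45.
tempeh only: max(1124/310, 21/5) = 4.2 servings → $6.09.
chickpeas + tofu with both tight: 2.242 servings and 3.062 servings → $4.70.
chickpeas + orange with both tight: 1.042 servings and 4.22 servings → $2.31.
chickpeas + tempeh with both tight: 0.6449 servings and 3.168 servings → $5.11.
tofu + orange: intersection lies outside the first quadrant.
tofu + tempeh with both targets exact would need a negative amount; discard.
orange + tempeh: intersection lies outside the first quadrant.
Cheapest feasible corner: $2.31.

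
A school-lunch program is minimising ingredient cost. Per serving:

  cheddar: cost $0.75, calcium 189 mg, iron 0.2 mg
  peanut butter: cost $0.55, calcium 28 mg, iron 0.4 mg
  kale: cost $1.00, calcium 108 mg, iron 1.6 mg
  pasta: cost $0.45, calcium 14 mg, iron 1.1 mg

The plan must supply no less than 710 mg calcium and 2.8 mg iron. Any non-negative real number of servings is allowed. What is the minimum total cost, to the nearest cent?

Two binding constraints pin down two serving amounts, so the optimal mix uses at most two foods. The candidates are each food alone (scaled to the tighter of calcium/iron) and each pair with both constraints tight.
cheddar only: max(710/189, 2.8/0.2) = 14 servings → $10.50.
peanut butter only: max(710/28, 2.8/0.4) = 25.36 servings → $13.95.
kale only: max(710/108, 2.8/1.6) = 6.574 servings → $6.57.
pasta only: max(710/14, 2.8/1.1) = 50.71 servings → $22.82.
cheddar + peanut butter with both tight: 2.937 servings and 5.531 servings → $5.25.
cheddar + kale with both tight: 2.969 servings and 1.379 servings → $3.61.
cheddar + pasta with both tight: 3.617 servings and 1.888 servings → $3.56.
peanut butter + kale with both targets exact would need a negative amount; discard.
peanut butter + pasta: intersection lies outside the first quadrant.
kale + pasta: the both-tight solution has a negative serving — not a feasible corner.
The minimum over all feasible corners is $3.56.

$3.56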